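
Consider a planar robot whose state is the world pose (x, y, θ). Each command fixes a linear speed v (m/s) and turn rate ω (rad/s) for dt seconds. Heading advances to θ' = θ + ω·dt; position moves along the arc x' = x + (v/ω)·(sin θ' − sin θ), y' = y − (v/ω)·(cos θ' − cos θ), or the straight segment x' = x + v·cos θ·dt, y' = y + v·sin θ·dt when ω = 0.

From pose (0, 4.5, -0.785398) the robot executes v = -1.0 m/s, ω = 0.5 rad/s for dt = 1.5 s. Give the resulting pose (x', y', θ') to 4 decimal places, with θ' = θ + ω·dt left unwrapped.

θ' = -0.7854 + 0.5·1.5 = -0.0354
R = v/ω = -1.0/0.5 = -2.0000
x' = 0 + -2.0000·(sin -0.0354 − sin -0.7854) = -1.3434
y' = 4.5 − -2.0000·(cos -0.0354 − cos -0.7854) = 5.0845

(-1.3434, 5.0845, -0.0354)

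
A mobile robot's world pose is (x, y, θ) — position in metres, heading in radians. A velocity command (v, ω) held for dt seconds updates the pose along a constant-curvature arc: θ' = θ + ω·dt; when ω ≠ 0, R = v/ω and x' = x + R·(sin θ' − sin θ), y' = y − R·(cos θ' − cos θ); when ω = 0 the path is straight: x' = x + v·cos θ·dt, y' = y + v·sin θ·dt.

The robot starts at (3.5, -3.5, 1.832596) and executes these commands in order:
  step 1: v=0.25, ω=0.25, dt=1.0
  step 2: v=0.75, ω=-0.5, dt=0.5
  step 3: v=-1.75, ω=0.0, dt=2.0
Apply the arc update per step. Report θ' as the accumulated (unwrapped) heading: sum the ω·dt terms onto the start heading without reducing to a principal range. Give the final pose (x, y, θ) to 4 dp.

step 1: θ'=2.0826 (R=1.0000) → pose (3.4059, -3.2691, 2.0826)
step 2: θ'=1.8326 (R=-1.5000) → pose (3.2648, -2.9227, 1.8326)
step 3: θ'=1.8326 (straight) → pose (4.1707, -6.3034, 1.8326)

(4.1707, -6.3034, 1.8326)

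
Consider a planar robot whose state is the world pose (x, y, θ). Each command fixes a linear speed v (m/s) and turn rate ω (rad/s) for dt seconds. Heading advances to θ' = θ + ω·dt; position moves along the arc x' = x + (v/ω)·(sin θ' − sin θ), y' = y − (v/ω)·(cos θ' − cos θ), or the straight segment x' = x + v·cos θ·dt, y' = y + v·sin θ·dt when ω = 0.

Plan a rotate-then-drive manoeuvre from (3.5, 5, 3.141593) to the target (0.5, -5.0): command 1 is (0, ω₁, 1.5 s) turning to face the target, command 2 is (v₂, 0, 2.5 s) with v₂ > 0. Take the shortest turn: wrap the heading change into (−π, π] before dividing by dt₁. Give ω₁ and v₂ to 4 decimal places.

heading to target = atan2(-5−5, 0.5−3.5) = -1.8623
Δθ = wrap(-1.8623 − 3.1416) = 1.2793; ω₁ = Δθ/dt₁ = 0.8529
distance = √((0.5−3.5)² + (-5−5)²) = 10.4403; v₂ = distance/dt₂ = 4.1761

ω₁ = 0.8529, v₂ = 4.1761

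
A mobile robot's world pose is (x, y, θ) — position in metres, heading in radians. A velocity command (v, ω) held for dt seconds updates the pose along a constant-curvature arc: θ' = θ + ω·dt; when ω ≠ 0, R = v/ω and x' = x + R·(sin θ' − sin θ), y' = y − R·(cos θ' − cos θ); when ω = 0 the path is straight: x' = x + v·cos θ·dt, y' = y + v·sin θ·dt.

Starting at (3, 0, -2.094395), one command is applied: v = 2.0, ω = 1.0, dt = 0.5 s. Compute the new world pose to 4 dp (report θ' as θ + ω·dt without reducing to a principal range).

θ' = -2.0944 + 1.0·0.5 = -1.5944
R = v/ω = 2.0/1.0 = 2.0000
x' = 3 + 2.0000·(sin -1.5944 − sin -2.0944) = 2.7326
y' = 0 − 2.0000·(cos -1.5944 − cos -2.0944) = -0.9528

(2.7326, -0.9528, -1.5944)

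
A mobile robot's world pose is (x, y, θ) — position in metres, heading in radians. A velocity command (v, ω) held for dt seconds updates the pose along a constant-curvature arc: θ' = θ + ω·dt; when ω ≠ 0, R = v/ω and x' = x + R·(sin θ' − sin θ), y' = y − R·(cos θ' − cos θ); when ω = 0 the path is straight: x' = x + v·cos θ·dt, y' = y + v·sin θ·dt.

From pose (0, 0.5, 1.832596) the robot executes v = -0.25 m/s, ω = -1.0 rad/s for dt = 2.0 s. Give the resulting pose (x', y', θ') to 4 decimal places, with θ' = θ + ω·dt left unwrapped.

θ' = 1.8326 + -1.0·2.0 = -0.1674
R = v/ω = -0.25/-1.0 = 0.2500
x' = 0 + 0.2500·(sin -0.1674 − sin 1.8326) = -0.2831
y' = 0.5 − 0.2500·(cos -0.1674 − cos 1.8326) = 0.1888

(-0.2831, 0.1888, -0.1674)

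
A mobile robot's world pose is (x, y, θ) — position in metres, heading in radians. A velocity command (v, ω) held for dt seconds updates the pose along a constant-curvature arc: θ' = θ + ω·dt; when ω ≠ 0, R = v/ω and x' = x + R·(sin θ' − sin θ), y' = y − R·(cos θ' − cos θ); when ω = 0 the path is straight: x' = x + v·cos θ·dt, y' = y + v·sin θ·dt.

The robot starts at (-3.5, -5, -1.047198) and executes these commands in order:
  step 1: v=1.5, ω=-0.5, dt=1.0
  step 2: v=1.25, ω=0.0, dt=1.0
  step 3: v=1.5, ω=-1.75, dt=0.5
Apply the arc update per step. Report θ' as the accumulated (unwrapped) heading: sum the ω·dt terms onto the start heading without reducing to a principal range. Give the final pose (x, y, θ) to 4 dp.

step 1: θ'=-1.5472 (R=-3.0000) → pose (-3.0989, -6.4292, -1.5472)
step 2: θ'=-1.5472 (straight) → pose (-3.0694, -7.6789, -1.5472)
step 3: θ'=-2.4222 (R=-0.8571) → pose (-3.3615, -8.3438, -2.4222)

(-3.3615, -8.3438, -2.4222)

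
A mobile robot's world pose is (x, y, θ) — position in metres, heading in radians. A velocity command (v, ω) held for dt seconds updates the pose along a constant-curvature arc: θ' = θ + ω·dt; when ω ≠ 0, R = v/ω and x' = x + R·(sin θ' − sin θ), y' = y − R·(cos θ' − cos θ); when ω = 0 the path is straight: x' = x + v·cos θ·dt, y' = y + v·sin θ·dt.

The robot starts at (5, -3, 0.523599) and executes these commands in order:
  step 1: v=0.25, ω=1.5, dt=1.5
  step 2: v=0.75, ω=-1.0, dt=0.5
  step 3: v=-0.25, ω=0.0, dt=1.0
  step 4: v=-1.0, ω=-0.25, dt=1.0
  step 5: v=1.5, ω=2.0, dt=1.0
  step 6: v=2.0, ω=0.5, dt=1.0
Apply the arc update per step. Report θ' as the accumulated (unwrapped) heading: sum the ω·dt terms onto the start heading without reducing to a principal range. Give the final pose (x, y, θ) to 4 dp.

step 1: θ'=2.7736 (R=0.1667) → pose (4.9766, -2.7002, 2.7736)
step 2: θ'=2.2736 (R=-0.7500) → pose (4.6742, -2.4851, 2.2736)
step 3: θ'=2.2736 (straight) → pose (4.8357, -2.6759, 2.2736)
step 4: θ'=2.0236 (R=4.0000) → pose (5.3805, -3.5114, 2.0236)
step 5: θ'=4.0236 (R=0.7500) → pose (4.1271, -3.3628, 4.0236)
step 6: θ'=4.5236 (R=4.0000) → pose (3.2862, -5.1545, 4.5236)

(3.2862, -5.1545, 4.5236)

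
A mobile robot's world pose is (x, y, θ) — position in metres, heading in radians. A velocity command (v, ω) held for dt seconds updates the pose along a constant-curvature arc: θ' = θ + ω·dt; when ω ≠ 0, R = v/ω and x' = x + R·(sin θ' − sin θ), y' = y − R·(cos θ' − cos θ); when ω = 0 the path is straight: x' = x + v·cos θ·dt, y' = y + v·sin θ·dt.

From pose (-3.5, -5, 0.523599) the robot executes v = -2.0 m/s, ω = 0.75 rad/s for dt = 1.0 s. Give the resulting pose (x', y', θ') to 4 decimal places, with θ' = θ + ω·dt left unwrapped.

θ' = 0.5236 + 0.75·1.0 = 1.2736
R = v/ω = -2.0/0.75 = -2.6667
x' = -3.5 + -2.6667·(sin 1.2736 − sin 0.5236) = -4.7164
y' = -5 − -2.6667·(cos 1.2736 − cos 0.5236) = -6.5285

(-4.7164, -6.5285, 1.2736)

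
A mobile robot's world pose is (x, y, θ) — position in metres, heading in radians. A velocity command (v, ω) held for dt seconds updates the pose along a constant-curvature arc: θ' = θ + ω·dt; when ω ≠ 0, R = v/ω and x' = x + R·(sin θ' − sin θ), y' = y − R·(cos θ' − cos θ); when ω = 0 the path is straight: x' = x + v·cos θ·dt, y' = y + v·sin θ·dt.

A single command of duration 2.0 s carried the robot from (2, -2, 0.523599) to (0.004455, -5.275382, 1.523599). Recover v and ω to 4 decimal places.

Δθ = 1.523599 − 0.523599 = 1.000000
ω = Δθ/dt = 1.000000/2.0 = 0.5000
R = −Δy/(cos θ' − cos θ) = -4.0000
v = R·ω = -4.0000·0.5000 = -2.0000

v = -2.0000, ω = 0.5000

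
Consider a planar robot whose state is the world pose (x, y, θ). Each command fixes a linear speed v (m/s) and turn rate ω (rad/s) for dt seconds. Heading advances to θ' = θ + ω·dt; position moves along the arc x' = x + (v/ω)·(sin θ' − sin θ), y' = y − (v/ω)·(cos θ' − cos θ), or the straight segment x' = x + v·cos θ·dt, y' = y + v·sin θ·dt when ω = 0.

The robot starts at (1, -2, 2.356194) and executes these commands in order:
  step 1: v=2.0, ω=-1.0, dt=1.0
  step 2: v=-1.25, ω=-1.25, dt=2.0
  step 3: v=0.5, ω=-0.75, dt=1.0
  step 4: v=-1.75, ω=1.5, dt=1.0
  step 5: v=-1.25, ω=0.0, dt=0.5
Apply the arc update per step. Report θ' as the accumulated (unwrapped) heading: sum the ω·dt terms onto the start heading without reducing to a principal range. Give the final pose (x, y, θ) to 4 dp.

(-2.6376, 0.8388, -0.3938)

step 1: θ'=1.3562 (R=-2.0000) → pose (0.4601, -0.1599, 1.3562)
step 2: θ'=-1.1438 (R=1.0000) → pose (-1.4272, -0.3610, -1.1438)
step 3: θ'=-1.8938 (R=-0.6667) → pose (-1.4018, -0.8487, -1.8938)
step 4: θ'=-0.3938 (R=-1.1667) → pose (-2.0605, 0.5989, -0.3938)
step 5: θ'=-0.3938 (straight) → pose (-2.6376, 0.8388, -0.3938)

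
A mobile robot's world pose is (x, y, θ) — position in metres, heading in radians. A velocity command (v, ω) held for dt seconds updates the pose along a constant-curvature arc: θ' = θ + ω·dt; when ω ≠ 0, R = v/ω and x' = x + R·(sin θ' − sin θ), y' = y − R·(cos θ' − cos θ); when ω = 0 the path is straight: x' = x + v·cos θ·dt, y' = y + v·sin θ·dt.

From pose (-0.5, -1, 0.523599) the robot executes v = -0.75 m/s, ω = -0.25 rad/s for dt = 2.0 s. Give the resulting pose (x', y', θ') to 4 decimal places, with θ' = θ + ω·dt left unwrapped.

(-1.9292, -1.4011, 0.0236)

θ' = 0.5236 + -0.25·2.0 = 0.0236
R = v/ω = -0.75/-0.25 = 3.0000
x' = -0.5 + 3.0000·(sin 0.0236 − sin 0.5236) = -1.9292
y' = -1 − 3.0000·(cos 0.0236 − cos 0.5236) = -1.4011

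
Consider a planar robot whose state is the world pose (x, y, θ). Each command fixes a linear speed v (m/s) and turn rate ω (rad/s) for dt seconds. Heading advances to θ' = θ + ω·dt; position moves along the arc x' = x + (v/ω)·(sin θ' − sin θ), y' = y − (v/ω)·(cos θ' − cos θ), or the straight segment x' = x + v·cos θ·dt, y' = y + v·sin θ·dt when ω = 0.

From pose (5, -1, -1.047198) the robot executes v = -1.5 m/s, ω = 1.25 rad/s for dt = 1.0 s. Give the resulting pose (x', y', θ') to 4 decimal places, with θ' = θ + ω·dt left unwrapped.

(3.7191, -0.4246, 0.2028)

θ' = -1.0472 + 1.25·1.0 = 0.2028
R = v/ω = -1.5/1.25 = -1.2000
x' = 5 + -1.2000·(sin 0.2028 − sin -1.0472) = 3.7191
y' = -1 − -1.2000·(cos 0.2028 − cos -1.0472) = -0.4246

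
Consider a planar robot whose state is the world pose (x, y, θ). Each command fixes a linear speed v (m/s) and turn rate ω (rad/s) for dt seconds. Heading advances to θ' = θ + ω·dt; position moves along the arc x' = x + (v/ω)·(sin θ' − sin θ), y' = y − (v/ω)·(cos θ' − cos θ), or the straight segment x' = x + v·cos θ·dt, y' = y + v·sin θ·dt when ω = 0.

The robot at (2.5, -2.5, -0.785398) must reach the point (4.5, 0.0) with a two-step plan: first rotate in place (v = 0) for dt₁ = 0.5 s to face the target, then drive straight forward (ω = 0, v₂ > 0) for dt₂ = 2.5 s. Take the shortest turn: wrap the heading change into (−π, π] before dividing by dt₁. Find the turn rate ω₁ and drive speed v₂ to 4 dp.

heading to target = atan2(0−-2.5, 4.5−2.5) = 0.8961
Δθ = wrap(0.8961 − -0.7854) = 1.6815; ω₁ = Δθ/dt₁ = 3.3629
distance = √((4.5−2.5)² + (0−-2.5)²) = 3.2016; v₂ = distance/dt₂ = 1.2806

ω₁ = 3.3629, v₂ = 1.2806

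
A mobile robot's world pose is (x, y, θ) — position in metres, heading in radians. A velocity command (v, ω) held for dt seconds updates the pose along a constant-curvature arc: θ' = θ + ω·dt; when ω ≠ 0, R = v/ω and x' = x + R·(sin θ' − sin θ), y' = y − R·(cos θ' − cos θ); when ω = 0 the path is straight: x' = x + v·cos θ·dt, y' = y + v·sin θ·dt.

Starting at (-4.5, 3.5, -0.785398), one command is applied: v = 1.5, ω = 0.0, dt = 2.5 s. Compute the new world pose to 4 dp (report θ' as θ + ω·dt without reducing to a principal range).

θ' = -0.7854 + 0.0·2.5 = -0.7854
ω = 0 → straight: x' = -4.5 + 1.5·cos(-0.7854)·2.5 = -1.8483
y' = 3.5 + 1.5·sin(-0.7854)·2.5 = 0.8484

(-1.8483, 0.8484, -0.7854)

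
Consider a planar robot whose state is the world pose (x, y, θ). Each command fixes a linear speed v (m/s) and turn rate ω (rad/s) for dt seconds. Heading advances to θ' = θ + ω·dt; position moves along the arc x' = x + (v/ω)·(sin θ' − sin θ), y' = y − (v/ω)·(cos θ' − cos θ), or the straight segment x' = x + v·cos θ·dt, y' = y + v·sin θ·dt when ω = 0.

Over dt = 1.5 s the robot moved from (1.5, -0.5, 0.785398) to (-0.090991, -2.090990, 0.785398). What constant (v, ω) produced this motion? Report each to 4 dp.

v = -1.5000, ω = 0.0000

Δθ = 0.785398 − 0.785398 = 0.000000
ω = Δθ/dt = 0.000000/1.5 = 0.0000
ω = 0 → v = (Δx·cos θ + Δy·sin θ)/dt = -1.5000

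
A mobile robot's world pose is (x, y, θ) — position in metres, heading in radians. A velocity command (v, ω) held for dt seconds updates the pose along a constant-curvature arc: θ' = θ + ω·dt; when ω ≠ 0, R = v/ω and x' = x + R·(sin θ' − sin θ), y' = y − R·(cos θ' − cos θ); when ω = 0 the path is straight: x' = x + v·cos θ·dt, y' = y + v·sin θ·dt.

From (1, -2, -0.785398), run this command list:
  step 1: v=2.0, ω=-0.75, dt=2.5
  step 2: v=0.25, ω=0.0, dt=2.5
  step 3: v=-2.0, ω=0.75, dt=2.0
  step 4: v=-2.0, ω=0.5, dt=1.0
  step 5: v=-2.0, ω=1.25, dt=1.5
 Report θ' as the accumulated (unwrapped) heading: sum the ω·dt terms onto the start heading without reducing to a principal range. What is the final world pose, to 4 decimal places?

(-2.6896, -2.2535, 1.2146)

step 1: θ'=-2.6604 (R=-2.6667) → pose (0.3486, -6.2495, -2.6604)
step 2: θ'=-2.6604 (straight) → pose (-0.2054, -6.5387, -2.6604)
step 3: θ'=-1.1604 (R=-2.6667) → pose (1.0056, -3.1110, -1.1604)
step 4: θ'=-0.6604 (R=-4.0000) → pose (-0.2085, -1.5479, -0.6604)
step 5: θ'=1.2146 (R=-1.6000) → pose (-2.6896, -2.2535, 1.2146)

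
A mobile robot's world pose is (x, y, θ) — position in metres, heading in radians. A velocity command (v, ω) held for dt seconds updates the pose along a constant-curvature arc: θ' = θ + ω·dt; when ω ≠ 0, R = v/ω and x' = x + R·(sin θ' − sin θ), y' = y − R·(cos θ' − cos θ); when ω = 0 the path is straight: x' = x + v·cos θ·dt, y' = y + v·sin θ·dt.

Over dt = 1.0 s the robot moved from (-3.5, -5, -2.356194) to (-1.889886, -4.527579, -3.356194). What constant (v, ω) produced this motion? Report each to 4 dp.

Δθ = -3.356194 − -2.356194 = -1.000000
ω = Δθ/dt = -1.000000/1.0 = -1.0000
R = Δx/(sin θ' − sin θ) = 1.7500
v = R·ω = 1.7500·-1.0000 = -1.7500

v = -1.7500, ω = -1.0000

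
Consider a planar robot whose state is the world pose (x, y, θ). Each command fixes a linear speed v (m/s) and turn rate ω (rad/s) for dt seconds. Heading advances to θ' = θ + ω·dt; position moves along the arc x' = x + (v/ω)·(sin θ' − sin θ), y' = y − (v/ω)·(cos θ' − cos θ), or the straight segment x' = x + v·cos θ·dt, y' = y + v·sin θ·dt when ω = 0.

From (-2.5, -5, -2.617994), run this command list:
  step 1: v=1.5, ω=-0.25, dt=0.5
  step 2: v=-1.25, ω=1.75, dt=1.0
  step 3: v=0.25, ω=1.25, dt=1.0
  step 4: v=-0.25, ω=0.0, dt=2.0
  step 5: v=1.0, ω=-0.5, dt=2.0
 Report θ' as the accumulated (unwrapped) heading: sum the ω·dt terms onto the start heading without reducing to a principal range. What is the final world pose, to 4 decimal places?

(-1.2540, -4.9578, -0.7430)

step 1: θ'=-2.7430 (R=-6.0000) → pose (-3.1712, -5.3335, -2.7430)
step 2: θ'=-0.9930 (R=-0.7143) → pose (-2.8501, -4.2851, -0.9930)
step 3: θ'=0.2570 (R=0.2000) → pose (-2.6318, -4.3693, 0.2570)
step 4: θ'=0.2570 (straight) → pose (-3.1153, -4.4963, 0.2570)
step 5: θ'=-0.7430 (R=-2.0000) → pose (-1.2540, -4.9578, -0.7430)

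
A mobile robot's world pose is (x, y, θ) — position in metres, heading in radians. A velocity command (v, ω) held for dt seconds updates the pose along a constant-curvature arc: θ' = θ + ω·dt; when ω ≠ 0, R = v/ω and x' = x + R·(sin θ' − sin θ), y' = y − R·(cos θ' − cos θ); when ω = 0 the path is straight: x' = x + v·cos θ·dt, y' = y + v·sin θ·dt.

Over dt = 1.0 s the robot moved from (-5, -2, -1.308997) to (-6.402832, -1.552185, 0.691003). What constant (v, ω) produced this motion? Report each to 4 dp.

Δθ = 0.691003 − -1.308997 = 2.000000
ω = Δθ/dt = 2.000000/1.0 = 2.0000
R = Δx/(sin θ' − sin θ) = -0.8750
v = R·ω = -0.8750·2.0000 = -1.7500

v = -1.7500, ω = 2.0000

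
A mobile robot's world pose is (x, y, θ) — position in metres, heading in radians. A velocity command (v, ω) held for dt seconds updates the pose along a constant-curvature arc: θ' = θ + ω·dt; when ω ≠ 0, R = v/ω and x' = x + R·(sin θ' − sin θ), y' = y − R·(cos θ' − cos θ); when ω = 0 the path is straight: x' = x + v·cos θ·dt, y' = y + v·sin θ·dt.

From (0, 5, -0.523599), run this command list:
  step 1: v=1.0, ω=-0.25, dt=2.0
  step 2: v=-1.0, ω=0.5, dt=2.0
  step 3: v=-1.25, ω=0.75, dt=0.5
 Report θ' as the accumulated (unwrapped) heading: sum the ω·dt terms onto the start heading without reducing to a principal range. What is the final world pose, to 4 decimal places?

step 1: θ'=-1.0236 (R=-4.0000) → pose (1.4159, 3.6171, -1.0236)
step 2: θ'=-0.0236 (R=-2.0000) → pose (-0.2448, 4.5759, -0.0236)
step 3: θ'=0.3514 (R=-1.6667) → pose (-0.8579, 4.4746, 0.3514)

(-0.8579, 4.4746, 0.3514)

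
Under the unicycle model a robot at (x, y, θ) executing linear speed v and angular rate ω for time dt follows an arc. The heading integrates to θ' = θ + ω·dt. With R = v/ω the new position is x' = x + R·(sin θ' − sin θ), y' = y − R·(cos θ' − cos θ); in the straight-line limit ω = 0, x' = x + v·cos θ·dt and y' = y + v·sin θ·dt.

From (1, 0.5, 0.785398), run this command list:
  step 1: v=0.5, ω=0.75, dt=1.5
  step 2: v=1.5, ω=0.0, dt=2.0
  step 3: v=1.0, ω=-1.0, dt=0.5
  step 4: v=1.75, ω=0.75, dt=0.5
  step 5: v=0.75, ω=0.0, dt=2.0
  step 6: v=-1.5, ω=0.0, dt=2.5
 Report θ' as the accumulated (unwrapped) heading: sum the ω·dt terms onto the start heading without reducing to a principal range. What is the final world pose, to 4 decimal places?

step 1: θ'=1.9104 (R=0.6667) → pose (1.1572, 1.1935, 1.9104)
step 2: θ'=1.9104 (straight) → pose (0.1579, 4.0221, 1.9104)
step 3: θ'=1.4104 (R=-1.0000) → pose (0.1136, 4.5150, 1.4104)
step 4: θ'=1.7854 (R=2.3333) → pose (0.0900, 5.3845, 1.7854)
step 5: θ'=1.7854 (straight) → pose (-0.2294, 6.8501, 1.7854)
step 6: θ'=1.7854 (straight) → pose (0.5692, 3.1861, 1.7854)

(0.5692, 3.1861, 1.7854)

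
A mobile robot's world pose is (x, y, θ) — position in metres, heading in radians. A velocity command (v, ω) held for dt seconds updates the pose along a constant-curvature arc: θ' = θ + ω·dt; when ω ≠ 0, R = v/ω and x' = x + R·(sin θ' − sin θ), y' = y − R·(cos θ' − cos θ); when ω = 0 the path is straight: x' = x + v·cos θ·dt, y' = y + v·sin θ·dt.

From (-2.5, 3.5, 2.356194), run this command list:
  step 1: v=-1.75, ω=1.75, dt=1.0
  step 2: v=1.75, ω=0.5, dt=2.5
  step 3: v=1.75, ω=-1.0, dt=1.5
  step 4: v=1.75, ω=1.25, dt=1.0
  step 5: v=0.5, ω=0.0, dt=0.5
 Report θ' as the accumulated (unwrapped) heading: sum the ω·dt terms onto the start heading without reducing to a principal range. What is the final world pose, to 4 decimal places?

step 1: θ'=4.1062 (R=-1.0000) → pose (-0.9711, 3.6374, 4.1062)
step 2: θ'=5.3562 (R=3.5000) → pose (-0.8941, -0.4576, 5.3562)
step 3: θ'=3.8562 (R=-1.7500) → pose (-1.1469, -2.8299, 3.8562)
step 4: θ'=5.1062 (R=1.4000) → pose (-1.5223, -4.4246, 5.1062)
step 5: θ'=5.1062 (straight) → pose (-1.4264, -4.6554, 5.1062)

(-1.4264, -4.6554, 5.1062)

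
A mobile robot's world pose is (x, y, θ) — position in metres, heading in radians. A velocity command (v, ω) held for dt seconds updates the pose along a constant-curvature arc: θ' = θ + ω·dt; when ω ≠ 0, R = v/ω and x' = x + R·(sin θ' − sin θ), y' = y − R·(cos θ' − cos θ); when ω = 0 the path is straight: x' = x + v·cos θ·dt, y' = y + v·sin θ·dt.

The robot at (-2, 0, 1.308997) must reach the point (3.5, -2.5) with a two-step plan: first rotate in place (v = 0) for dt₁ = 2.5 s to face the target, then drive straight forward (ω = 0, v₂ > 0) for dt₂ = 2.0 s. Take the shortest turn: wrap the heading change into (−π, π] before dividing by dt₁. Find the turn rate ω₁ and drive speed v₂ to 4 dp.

heading to target = atan2(-2.5−0, 3.5−-2) = -0.4266
Δθ = wrap(-0.4266 − 1.3090) = -1.7356; ω₁ = Δθ/dt₁ = -0.6942
distance = √((3.5−-2)² + (-2.5−0)²) = 6.0415; v₂ = distance/dt₂ = 3.0208

ω₁ = -0.6942, v₂ = 3.0208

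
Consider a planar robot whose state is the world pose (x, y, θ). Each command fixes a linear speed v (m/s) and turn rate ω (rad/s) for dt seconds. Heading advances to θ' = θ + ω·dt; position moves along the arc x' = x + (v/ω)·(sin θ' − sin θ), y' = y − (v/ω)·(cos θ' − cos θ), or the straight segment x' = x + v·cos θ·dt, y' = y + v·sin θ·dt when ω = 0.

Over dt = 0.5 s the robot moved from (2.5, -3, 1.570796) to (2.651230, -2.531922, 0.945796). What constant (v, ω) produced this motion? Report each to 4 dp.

v = 1.0000, ω = -1.2500

Δθ = 0.945796 − 1.570796 = -0.625000
ω = Δθ/dt = -0.625000/0.5 = -1.2500
R = −Δy/(cos θ' − cos θ) = -0.8000
v = R·ω = -0.8000·-1.2500 = 1.0000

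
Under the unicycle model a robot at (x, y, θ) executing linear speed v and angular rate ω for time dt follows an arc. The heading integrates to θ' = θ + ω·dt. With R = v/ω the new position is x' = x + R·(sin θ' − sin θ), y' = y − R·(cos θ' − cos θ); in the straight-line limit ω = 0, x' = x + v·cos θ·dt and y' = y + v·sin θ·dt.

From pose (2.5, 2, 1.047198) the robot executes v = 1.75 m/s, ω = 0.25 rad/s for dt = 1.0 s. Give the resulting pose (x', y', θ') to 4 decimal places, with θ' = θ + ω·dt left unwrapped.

θ' = 1.0472 + 0.25·1.0 = 1.2972
R = v/ω = 1.75/0.25 = 7.0000
x' = 2.5 + 7.0000·(sin 1.2972 − sin 1.0472) = 3.1775
y' = 2 − 7.0000·(cos 1.2972 − cos 1.0472) = 3.6086

(3.1775, 3.6086, 1.2972)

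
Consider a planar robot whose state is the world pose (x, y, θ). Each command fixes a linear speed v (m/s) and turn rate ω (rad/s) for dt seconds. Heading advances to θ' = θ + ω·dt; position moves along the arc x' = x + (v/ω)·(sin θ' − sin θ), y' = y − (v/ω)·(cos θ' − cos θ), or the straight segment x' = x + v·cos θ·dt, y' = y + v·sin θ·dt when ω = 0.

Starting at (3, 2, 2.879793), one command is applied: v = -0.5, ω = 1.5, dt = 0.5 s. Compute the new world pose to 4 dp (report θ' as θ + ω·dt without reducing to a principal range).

(3.2426, 2.0276, 3.6298)

θ' = 2.8798 + 1.5·0.5 = 3.6298
R = v/ω = -0.5/1.5 = -0.3333
x' = 3 + -0.3333·(sin 3.6298 − sin 2.8798) = 3.2426
y' = 2 − -0.3333·(cos 3.6298 − cos 2.8798) = 2.0276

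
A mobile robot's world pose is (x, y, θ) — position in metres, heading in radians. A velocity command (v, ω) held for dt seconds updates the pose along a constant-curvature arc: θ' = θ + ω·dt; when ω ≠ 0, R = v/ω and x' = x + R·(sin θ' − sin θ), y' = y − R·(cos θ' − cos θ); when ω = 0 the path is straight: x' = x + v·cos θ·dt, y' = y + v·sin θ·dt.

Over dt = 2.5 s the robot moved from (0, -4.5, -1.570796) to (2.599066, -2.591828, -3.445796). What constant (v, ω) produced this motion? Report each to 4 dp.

v = -1.5000, ω = -0.7500

Δθ = -3.445796 − -1.570796 = -1.875000
ω = Δθ/dt = -1.875000/2.5 = -0.7500
R = Δx/(sin θ' − sin θ) = 2.0000
v = R·ω = 2.0000·-0.7500 = -1.5000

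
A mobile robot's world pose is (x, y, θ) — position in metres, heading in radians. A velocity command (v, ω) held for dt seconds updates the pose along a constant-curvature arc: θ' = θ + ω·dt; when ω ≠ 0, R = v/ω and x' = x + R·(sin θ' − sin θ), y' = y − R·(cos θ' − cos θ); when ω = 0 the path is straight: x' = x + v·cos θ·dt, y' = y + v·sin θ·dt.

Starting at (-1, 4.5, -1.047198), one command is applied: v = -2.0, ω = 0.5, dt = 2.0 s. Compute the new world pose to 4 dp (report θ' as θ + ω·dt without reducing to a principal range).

θ' = -1.0472 + 0.5·2.0 = -0.0472
R = v/ω = -2.0/0.5 = -4.0000
x' = -1 + -4.0000·(sin -0.0472 − sin -1.0472) = -4.2754
y' = 4.5 − -4.0000·(cos -0.0472 − cos -1.0472) = 6.4955

(-4.2754, 6.4955, -0.0472)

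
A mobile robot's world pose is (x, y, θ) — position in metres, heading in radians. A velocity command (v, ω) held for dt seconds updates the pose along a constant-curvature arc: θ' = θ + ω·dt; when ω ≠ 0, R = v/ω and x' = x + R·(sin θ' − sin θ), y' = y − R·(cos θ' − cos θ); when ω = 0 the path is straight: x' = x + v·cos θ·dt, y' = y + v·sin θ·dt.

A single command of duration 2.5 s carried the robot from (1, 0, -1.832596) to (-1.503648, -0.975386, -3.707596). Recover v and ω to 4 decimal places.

Δθ = -3.707596 − -1.832596 = -1.875000
ω = Δθ/dt = -1.875000/2.5 = -0.7500
R = Δx/(sin θ' − sin θ) = -1.6667
v = R·ω = -1.6667·-0.7500 = 1.2500

v = 1.2500, ω = -0.7500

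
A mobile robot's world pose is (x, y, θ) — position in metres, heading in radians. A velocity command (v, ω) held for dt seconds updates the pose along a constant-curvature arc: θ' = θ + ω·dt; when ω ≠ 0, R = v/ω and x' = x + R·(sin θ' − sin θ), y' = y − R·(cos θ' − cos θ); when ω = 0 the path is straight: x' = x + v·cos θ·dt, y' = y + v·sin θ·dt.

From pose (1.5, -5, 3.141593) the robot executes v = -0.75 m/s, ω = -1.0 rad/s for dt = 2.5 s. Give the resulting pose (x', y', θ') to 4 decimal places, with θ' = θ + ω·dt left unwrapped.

(1.9489, -6.3509, 0.6416)

θ' = 3.1416 + -1.0·2.5 = 0.6416
R = v/ω = -0.75/-1.0 = 0.7500
x' = 1.5 + 0.7500·(sin 0.6416 − sin 3.1416) = 1.9489
y' = -5 − 0.7500·(cos 0.6416 − cos 3.1416) = -6.3509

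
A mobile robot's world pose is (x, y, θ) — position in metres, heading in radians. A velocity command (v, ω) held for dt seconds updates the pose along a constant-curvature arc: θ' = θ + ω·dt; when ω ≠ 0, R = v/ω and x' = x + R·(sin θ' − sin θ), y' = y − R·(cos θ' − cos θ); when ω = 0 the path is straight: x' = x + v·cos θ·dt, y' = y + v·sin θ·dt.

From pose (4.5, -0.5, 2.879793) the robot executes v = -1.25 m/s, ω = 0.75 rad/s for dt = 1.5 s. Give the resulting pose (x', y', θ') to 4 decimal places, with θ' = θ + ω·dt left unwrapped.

(6.1979, 0.0265, 4.0048)

θ' = 2.8798 + 0.75·1.5 = 4.0048
R = v/ω = -1.25/0.75 = -1.6667
x' = 4.5 + -1.6667·(sin 4.0048 − sin 2.8798) = 6.1979
y' = -0.5 − -1.6667·(cos 4.0048 − cos 2.8798) = 0.0265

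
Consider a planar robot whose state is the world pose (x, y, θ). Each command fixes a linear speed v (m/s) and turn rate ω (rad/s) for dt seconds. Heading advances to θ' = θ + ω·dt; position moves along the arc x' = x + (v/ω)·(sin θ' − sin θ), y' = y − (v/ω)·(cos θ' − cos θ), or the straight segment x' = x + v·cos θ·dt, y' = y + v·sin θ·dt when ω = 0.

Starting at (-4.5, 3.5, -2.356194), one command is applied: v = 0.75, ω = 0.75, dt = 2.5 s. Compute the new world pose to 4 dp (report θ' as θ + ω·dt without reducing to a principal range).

(-4.2557, 1.9065, -0.4812)

θ' = -2.3562 + 0.75·2.5 = -0.4812
R = v/ω = 0.75/0.75 = 1.0000
x' = -4.5 + 1.0000·(sin -0.4812 − sin -2.3562) = -4.2557
y' = 3.5 − 1.0000·(cos -0.4812 − cos -2.3562) = 1.9065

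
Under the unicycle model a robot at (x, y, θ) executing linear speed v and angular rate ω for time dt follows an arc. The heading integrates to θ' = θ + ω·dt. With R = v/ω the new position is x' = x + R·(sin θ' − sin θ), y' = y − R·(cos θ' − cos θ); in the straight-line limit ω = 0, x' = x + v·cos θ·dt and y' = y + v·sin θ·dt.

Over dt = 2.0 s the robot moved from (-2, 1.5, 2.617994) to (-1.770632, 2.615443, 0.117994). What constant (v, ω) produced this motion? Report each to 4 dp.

v = 0.7500, ω = -1.2500

Δθ = 0.117994 − 2.617994 = -2.500000
ω = Δθ/dt = -2.500000/2.0 = -1.2500
R = −Δy/(cos θ' − cos θ) = -0.6000
v = R·ω = -0.6000·-1.2500 = 0.7500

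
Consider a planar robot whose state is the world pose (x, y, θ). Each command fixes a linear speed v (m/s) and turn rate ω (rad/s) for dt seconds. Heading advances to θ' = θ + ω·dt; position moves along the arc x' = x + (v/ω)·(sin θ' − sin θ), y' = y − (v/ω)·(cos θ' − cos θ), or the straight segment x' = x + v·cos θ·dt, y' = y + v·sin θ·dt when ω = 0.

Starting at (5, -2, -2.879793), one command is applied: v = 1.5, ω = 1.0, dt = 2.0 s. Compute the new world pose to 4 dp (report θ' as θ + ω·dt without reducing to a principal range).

θ' = -2.8798 + 1.0·2.0 = -0.8798
R = v/ω = 1.5/1.0 = 1.5000
x' = 5 + 1.5000·(sin -0.8798 − sin -2.8798) = 4.2323
y' = -2 − 1.5000·(cos -0.8798 − cos -2.8798) = -4.4049

(4.2323, -4.4049, -0.8798)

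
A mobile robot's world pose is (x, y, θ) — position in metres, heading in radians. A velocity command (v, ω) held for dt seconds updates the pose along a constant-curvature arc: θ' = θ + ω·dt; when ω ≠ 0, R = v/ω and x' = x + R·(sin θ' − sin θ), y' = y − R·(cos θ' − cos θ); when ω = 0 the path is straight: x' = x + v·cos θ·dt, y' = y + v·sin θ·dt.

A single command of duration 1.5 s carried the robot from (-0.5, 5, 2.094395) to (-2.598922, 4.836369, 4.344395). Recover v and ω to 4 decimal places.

v = 1.7500, ω = 1.5000

Δθ = 4.344395 − 2.094395 = 2.250000
ω = Δθ/dt = 2.250000/1.5 = 1.5000
R = Δx/(sin θ' − sin θ) = 1.1667
v = R·ω = 1.1667·1.5000 = 1.7500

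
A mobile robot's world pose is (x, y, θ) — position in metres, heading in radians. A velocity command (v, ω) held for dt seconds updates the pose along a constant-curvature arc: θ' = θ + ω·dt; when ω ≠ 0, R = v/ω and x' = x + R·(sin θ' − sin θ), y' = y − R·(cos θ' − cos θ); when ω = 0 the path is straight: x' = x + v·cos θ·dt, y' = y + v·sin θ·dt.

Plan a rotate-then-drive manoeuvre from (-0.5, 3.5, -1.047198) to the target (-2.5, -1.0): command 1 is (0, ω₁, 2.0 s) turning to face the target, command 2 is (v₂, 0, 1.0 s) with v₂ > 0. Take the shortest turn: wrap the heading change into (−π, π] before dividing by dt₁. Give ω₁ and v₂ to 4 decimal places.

ω₁ = -0.4709, v₂ = 4.9244

heading to target = atan2(-1−3.5, -2.5−-0.5) = -1.9890
Δθ = wrap(-1.9890 − -1.0472) = -0.9418; ω₁ = Δθ/dt₁ = -0.4709
distance = √((-2.5−-0.5)² + (-1−3.5)²) = 4.9244; v₂ = distance/dt₂ = 4.9244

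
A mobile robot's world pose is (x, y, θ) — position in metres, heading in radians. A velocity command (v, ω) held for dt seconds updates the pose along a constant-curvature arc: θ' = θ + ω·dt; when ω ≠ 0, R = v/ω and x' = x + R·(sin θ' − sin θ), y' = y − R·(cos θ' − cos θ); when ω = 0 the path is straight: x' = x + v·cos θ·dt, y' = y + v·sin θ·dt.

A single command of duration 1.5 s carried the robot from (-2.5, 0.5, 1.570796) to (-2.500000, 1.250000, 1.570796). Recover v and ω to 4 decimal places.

Δθ = 1.570796 − 1.570796 = 0.000000
ω = Δθ/dt = 0.000000/1.5 = 0.0000
ω = 0 → v = (Δx·cos θ + Δy·sin θ)/dt = 0.5000

v = 0.5000, ω = 0.0000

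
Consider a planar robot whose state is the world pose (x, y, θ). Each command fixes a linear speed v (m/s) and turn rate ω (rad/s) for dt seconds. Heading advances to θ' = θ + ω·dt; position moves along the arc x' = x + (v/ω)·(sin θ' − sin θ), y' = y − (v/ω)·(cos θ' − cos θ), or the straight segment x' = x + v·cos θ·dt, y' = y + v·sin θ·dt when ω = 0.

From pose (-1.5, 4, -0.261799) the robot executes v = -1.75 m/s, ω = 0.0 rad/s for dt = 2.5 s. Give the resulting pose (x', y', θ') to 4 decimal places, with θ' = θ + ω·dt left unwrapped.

θ' = -0.2618 + 0.0·2.5 = -0.2618
ω = 0 → straight: x' = -1.5 + -1.75·cos(-0.2618)·2.5 = -5.7259
y' = 4 + -1.75·sin(-0.2618)·2.5 = 5.1323

(-5.7259, 5.1323, -0.2618)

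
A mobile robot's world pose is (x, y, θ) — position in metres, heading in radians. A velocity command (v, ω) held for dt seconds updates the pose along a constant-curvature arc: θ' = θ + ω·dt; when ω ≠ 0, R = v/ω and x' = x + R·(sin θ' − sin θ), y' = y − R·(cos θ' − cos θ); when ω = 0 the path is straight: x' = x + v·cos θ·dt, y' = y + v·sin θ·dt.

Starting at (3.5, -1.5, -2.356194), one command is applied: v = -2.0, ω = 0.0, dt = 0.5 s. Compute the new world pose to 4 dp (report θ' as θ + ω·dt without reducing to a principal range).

θ' = -2.3562 + 0.0·0.5 = -2.3562
ω = 0 → straight: x' = 3.5 + -2.0·cos(-2.3562)·0.5 = 4.2071
y' = -1.5 + -2.0·sin(-2.3562)·0.5 = -0.7929

(4.2071, -0.7929, -2.3562)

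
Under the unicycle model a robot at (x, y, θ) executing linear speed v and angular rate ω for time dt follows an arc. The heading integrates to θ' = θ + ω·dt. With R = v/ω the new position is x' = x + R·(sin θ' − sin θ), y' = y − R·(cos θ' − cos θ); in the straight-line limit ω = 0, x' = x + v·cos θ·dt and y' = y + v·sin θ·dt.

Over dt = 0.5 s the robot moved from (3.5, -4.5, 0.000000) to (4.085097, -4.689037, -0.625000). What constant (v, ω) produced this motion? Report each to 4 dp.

Δθ = -0.625000 − 0.000000 = -0.625000
ω = Δθ/dt = -0.625000/0.5 = -1.2500
R = Δx/(sin θ' − sin θ) = -1.0000
v = R·ω = -1.0000·-1.2500 = 1.2500

v = 1.2500, ω = -1.2500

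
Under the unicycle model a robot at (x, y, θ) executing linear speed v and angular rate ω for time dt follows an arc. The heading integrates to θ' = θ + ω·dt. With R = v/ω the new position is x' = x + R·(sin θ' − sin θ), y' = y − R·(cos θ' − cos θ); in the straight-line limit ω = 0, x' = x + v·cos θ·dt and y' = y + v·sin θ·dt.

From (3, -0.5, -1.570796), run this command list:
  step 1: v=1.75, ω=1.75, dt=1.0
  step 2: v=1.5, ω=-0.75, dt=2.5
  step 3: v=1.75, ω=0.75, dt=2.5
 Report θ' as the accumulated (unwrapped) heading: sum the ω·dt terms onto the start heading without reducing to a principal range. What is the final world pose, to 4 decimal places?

step 1: θ'=0.1792 (R=1.0000) → pose (4.1782, -1.4840, 0.1792)
step 2: θ'=-1.6958 (R=-2.0000) → pose (6.5191, -3.7013, -1.6958)
step 3: θ'=0.1792 (R=2.3333) → pose (9.2502, -6.2882, 0.1792)

(9.2502, -6.2882, 0.1792)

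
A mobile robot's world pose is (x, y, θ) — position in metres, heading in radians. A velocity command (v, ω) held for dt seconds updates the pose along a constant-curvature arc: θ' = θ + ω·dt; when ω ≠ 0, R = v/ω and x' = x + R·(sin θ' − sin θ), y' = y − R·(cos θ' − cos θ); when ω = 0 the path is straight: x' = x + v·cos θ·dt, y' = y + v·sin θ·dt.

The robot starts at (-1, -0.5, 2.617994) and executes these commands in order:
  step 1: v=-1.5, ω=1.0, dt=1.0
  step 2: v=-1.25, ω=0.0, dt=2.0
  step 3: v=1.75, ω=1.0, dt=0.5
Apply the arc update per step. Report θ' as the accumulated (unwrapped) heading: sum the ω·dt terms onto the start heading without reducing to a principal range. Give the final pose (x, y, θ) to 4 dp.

(2.0122, 0.0374, 4.1180)

step 1: θ'=3.6180 (R=-1.5000) → pose (0.4379, -0.5339, 3.6180)
step 2: θ'=3.6180 (straight) → pose (2.6595, 0.6125, 3.6180)
step 3: θ'=4.1180 (R=1.7500) → pose (2.0122, 0.0374, 4.1180)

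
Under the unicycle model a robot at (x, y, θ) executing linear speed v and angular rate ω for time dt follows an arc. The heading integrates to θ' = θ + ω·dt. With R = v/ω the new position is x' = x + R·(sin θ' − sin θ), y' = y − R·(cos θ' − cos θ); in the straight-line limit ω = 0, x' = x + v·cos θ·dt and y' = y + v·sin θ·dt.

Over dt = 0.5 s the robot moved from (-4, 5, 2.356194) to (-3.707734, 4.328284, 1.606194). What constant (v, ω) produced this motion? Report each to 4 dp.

Δθ = 1.606194 − 2.356194 = -0.750000
ω = Δθ/dt = -0.750000/0.5 = -1.5000
R = −Δy/(cos θ' − cos θ) = 1.0000
v = R·ω = 1.0000·-1.5000 = -1.5000

v = -1.5000, ω = -1.5000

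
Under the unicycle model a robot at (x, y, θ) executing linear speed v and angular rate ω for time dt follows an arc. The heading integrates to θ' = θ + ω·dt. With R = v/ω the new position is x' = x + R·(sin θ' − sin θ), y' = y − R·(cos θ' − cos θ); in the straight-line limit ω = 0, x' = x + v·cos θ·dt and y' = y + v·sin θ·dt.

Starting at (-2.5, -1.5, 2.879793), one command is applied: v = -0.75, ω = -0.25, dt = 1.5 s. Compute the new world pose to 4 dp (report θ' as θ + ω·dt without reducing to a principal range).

(-1.4926, -1.9858, 2.5048)

θ' = 2.8798 + -0.25·1.5 = 2.5048
R = v/ω = -0.75/-0.25 = 3.0000
x' = -2.5 + 3.0000·(sin 2.5048 − sin 2.8798) = -1.4926
y' = -1.5 − 3.0000·(cos 2.5048 − cos 2.8798) = -1.9858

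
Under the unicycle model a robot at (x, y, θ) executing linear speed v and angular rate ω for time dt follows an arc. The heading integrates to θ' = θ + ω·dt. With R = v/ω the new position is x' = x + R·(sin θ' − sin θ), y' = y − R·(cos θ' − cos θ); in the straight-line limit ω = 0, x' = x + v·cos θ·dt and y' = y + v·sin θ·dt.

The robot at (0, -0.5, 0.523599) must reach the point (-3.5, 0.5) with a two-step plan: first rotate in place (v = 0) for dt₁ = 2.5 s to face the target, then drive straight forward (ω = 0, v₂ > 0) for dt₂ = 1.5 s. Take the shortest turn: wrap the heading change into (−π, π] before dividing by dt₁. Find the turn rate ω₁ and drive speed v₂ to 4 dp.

ω₁ = 0.9359, v₂ = 2.4267

heading to target = atan2(0.5−-0.5, -3.5−0) = 2.8633
Δθ = wrap(2.8633 − 0.5236) = 2.3397; ω₁ = Δθ/dt₁ = 0.9359
distance = √((-3.5−0)² + (0.5−-0.5)²) = 3.6401; v₂ = distance/dt₂ = 2.4267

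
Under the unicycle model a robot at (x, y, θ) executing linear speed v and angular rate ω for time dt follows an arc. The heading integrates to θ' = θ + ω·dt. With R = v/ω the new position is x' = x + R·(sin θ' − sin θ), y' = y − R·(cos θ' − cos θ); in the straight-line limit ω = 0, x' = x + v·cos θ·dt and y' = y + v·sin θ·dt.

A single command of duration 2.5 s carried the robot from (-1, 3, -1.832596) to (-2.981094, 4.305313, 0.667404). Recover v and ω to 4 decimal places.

Δθ = 0.667404 − -1.832596 = 2.500000
ω = Δθ/dt = 2.500000/2.5 = 1.0000
R = Δx/(sin θ' − sin θ) = -1.2500
v = R·ω = -1.2500·1.0000 = -1.2500

v = -1.2500, ω = 1.0000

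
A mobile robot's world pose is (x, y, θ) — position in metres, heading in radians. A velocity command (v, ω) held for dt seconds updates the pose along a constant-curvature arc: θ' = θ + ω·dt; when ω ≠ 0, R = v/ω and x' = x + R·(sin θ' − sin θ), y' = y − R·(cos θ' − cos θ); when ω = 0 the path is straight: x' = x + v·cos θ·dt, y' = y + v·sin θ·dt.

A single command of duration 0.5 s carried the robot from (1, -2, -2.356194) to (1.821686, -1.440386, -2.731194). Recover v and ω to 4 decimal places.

Δθ = -2.731194 − -2.356194 = -0.375000
ω = Δθ/dt = -0.375000/0.5 = -0.7500
R = Δx/(sin θ' − sin θ) = 2.6667
v = R·ω = 2.6667·-0.7500 = -2.0000

v = -2.0000, ω = -0.7500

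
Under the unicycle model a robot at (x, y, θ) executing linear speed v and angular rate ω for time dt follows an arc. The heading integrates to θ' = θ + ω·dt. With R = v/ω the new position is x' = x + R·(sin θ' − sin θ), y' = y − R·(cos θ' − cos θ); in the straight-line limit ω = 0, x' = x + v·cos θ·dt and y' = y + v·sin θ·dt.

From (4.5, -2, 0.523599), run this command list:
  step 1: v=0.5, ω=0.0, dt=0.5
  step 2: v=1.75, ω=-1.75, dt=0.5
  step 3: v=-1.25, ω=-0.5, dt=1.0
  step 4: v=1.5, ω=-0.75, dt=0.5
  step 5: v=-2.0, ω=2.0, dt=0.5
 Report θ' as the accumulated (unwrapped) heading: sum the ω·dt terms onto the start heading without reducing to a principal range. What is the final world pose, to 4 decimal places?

(4.2021, -1.1080, -0.2264)

step 1: θ'=0.5236 (straight) → pose (4.7165, -1.8750, 0.5236)
step 2: θ'=-0.3514 (R=-1.0000) → pose (5.5607, -1.8021, -0.3514)
step 3: θ'=-0.8514 (R=2.5000) → pose (4.5407, -1.1022, -0.8514)
step 4: θ'=-1.2264 (R=-2.0000) → pose (4.9189, -1.7448, -1.2264)
step 5: θ'=-0.2264 (R=-1.0000) → pose (4.2021, -1.1080, -0.2264)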